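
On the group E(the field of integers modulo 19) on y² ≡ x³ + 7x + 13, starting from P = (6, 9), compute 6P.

(15, 15)

Repeated addition: build up to 6P.
2P: tangent at (6, 9): λ = (3·6² + 7)/(2·9) ≡ 1/18. 18⁻¹ ≡ 18 (mod 19), so λ ≡ 1·18 ≡ 18.
  x = λ² - 6 - 6 = 324 - 12 ≡ 8; y = λ·(6 - 8) - 9 ≡ 12. → (8, 12)
3P: (8, 12) + (6, 9). λ = (9 - 12)/(6 - 8) ≡ 16/17 mod 19. 17⁻¹ ≡ 9 (mod 19) since 17·9 = 153 ≡ 1, so λ ≡ 11.
  x = λ² - 8 - 6 = 121 - 14 ≡ 12; y = λ·(8 - 12) - 12 ≡ 1. → (12, 1)
4P: (12, 1) + (6, 9). λ = (9 - 1)/(6 - 12) ≡ 8/13 mod 19. 13⁻¹ ≡ 3 (mod 19), so λ ≡ 5.
  x = λ² - 12 - 6 = 25 - 18 ≡ 7; y = λ·(12 - 7) - 1 ≡ 5. → (7, 5)
5P: (7, 5) + (6, 9). λ = (9 - 5)/(6 - 7) ≡ 4/18 mod 19. 18⁻¹ ≡ 18 (mod 19) since 18·18 = 324 ≡ 1, so λ ≡ 15.
  x = λ² - 7 - 6 = 225 - 13 ≡ 3; y = λ·(7 - 3) - 5 ≡ 17. → (3, 17)
6P: (3, 17) + (6, 9). λ = (9 - 17)/(6 - 3) ≡ 11/3 mod 19. 3⁻¹ ≡ 13 (mod 19), so λ ≡ 10.
  x = λ² - 3 - 6 = 100 - 9 ≡ 15; y = λ·(3 - 15) - 17 ≡ 15. → (15, 15)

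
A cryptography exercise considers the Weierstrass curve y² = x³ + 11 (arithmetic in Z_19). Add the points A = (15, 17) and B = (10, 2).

(15, 17) + (10, 2). λ = (2 - 17)/(10 - 15) ≡ 4/14 mod 19. 14⁻¹ ≡ 15 (mod 19) since 14·15 = 210 ≡ 1, so λ ≡ 3.
  x = λ² - 15 - 10 = 9 - 25 ≡ 3; y = λ·(15 - 3) - 17 ≡ 0. → (3, 0)

(3, 0)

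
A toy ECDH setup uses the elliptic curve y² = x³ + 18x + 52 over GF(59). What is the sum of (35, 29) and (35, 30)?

O

The two points share x = 35 and their y-coordinates satisfy 29 + 30 ≡ 0 (mod 59), so they are inverses. Their sum is the point at infinity.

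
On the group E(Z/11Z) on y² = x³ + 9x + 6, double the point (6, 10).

tangent at (6, 10): λ = (3·6² + 9)/(2·10) ≡ 7/9. 9⁻¹ ≡ 5 (mod 11) since 9·5 = 45 ≡ 1, so λ ≡ 7·5 ≡ 2.
  x = λ² - 6 - 6 = 4 - 12 ≡ 3; y = λ·(6 - 3) - 10 ≡ 7. → (3, 7)

(3, 7)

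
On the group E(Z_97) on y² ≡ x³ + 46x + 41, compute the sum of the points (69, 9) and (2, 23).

(69, 9) + (2, 23). λ = (23 - 9)/(2 - 69) ≡ 14/30 mod 97. 30⁻¹ ≡ 55 (mod 97), so λ ≡ 91.
  x = λ² - 69 - 2 = 8281 - 71 ≡ 62; y = λ·(69 - 62) - 9 ≡ 46. → (62, 46)

(62, 46)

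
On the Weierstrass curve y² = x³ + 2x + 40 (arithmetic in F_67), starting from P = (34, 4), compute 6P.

(10, 16)

Double-and-add on 6 = (110)₂. Start with P = (34, 4) for the leading 1-bit.
double: tangent at (34, 4): λ = (3·34² + 2)/(2·4) ≡ 53/8. 8⁻¹ ≡ 42 (mod 67) since 8·42 = 336 ≡ 1, so λ ≡ 53·42 ≡ 15.
  x = λ² - 34 - 34 = 225 - 68 ≡ 23; y = λ·(34 - 23) - 4 ≡ 27. → (23, 27)
add P: (23, 27) + (34, 4). λ = (4 - 27)/(34 - 23) ≡ 44/11 mod 67. 11⁻¹ ≡ 61 (mod 67) since 11·61 = 671 ≡ 1, so λ ≡ 4.
  x = λ² - 23 - 34 = 16 - 57 ≡ 26; y = λ·(23 - 26) - 27 ≡ 28. → (26, 28)
double: tangent at (26, 28): λ = (3·26² + 2)/(2·28) ≡ 20/56. 56⁻¹ ≡ 6 (mod 67), so λ ≡ 20·6 ≡ 53.
  x = λ² - 26 - 26 = 2809 - 52 ≡ 10; y = λ·(26 - 10) - 28 ≡ 16. → (10, 16)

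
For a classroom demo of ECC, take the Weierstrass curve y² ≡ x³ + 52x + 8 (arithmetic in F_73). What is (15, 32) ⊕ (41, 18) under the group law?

(15, 32) + (41, 18). λ = (18 - 32)/(41 - 15) ≡ 59/26 mod 73. 26⁻¹ ≡ 59 (mod 73), so λ ≡ 50.
  x = λ² - 15 - 41 = 2500 - 56 ≡ 35; y = λ·(15 - 35) - 32 ≡ 63. → (35, 63)

(35, 63)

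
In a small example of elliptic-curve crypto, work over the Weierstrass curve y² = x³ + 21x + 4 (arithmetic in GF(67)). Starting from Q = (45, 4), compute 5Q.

Repeated addition: build up to 5Q.
2Q: tangent at (45, 4): λ = (3·45² + 21)/(2·4) ≡ 66/8. 8⁻¹ ≡ 42 (mod 67), so λ ≡ 66·42 ≡ 25.
  x = λ² - 45 - 45 = 625 - 90 ≡ 66; y = λ·(45 - 66) - 4 ≡ 7. → (66, 7)
3Q: (66, 7) + (45, 4). λ = (4 - 7)/(45 - 66) ≡ 64/46 mod 67. 46⁻¹ ≡ 51 (mod 67), so λ ≡ 48.
  x = λ² - 66 - 45 = 2304 - 111 ≡ 49; y = λ·(66 - 49) - 7 ≡ 5. → (49, 5)
4Q: (49, 5) + (45, 4). λ = (4 - 5)/(45 - 49) ≡ 66/63 mod 67. 63⁻¹ ≡ 50 (mod 67) since 63·50 = 3150 ≡ 1, so λ ≡ 17.
  x = λ² - 49 - 45 = 289 - 94 ≡ 61; y = λ·(49 - 61) - 5 ≡ 59. → (61, 59)
5Q: (61, 59) + (45, 4). λ = (4 - 59)/(45 - 61) ≡ 12/51 mod 67. 51⁻¹ ≡ 46 (mod 67), so λ ≡ 16.
  x = λ² - 61 - 45 = 256 - 106 ≡ 16; y = λ·(61 - 16) - 59 ≡ 58. → (16, 58)

(16, 58)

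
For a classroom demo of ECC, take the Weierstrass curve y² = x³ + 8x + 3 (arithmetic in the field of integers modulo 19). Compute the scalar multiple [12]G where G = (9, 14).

(10, 0)

Repeated addition: build up to 12G.
2G: tangent at (9, 14): λ = (3·9² + 8)/(2·14) ≡ 4/9. 9⁻¹ ≡ 17 (mod 19) since 9·17 = 153 ≡ 1, so λ ≡ 4·17 ≡ 11.
  x = λ² - 9 - 9 = 121 - 18 ≡ 8; y = λ·(9 - 8) - 14 ≡ 16. → (8, 16)
3G: (8, 16) + (9, 14). λ = (14 - 16)/(9 - 8) ≡ 17/1 mod 19. 1⁻¹ ≡ 1 (mod 19) since 1·1 = 1 ≡ 1, so λ ≡ 17.
  x = λ² - 8 - 9 = 289 - 17 ≡ 6; y = λ·(8 - 6) - 16 ≡ 18. → (6, 18)
4G: (6, 18) + (9, 14). λ = (14 - 18)/(9 - 6) ≡ 15/3 mod 19. 3⁻¹ ≡ 13 (mod 19), so λ ≡ 5.
  x = λ² - 6 - 9 = 25 - 15 ≡ 10; y = λ·(6 - 10) - 18 ≡ 0. → (10, 0)
5G: (10, 0) + (9, 14). λ = (14 - 0)/(9 - 10) ≡ 14/18 mod 19. 18⁻¹ ≡ 18 (mod 19), so λ ≡ 5.
  x = λ² - 10 - 9 = 25 - 19 ≡ 6; y = λ·(10 - 6) - 0 ≡ 1. → (6, 1)
6G: (6, 1) + (9, 14). λ = (14 - 1)/(9 - 6) ≡ 13/3 mod 19. 3⁻¹ ≡ 13 (mod 19), so λ ≡ 17.
  x = λ² - 6 - 9 = 289 - 15 ≡ 8; y = λ·(6 - 8) - 1 ≡ 3. → (8, 3)
7G: (8, 3) + (9, 14). λ = (14 - 3)/(9 - 8) ≡ 11/1 mod 19. 1⁻¹ ≡ 1 (mod 19) since 1·1 = 1 ≡ 1, so λ ≡ 11.
  x = λ² - 8 - 9 = 121 - 17 ≡ 9; y = λ·(8 - 9) - 3 ≡ 5. → (9, 5)
8G: (9, 5) + (9, 14): same x and y₁ ≡ -y₂, so the sum is the point at infinity.
9G: the point at infinity + (9, 14) = (9, 14) (identity).
10G: tangent at (9, 14): λ = (3·9² + 8)/(2·14) ≡ 4/9. 9⁻¹ ≡ 17 (mod 19) since 9·17 = 153 ≡ 1, so λ ≡ 4·17 ≡ 11.
  x = λ² - 9 - 9 = 121 - 18 ≡ 8; y = λ·(9 - 8) - 14 ≡ 16. → (8, 16)
11G: (8, 16) + (9, 14). λ = (14 - 16)/(9 - 8) ≡ 17/1 mod 19. 1⁻¹ ≡ 1 (mod 19) since 1·1 = 1 ≡ 1, so λ ≡ 17.
  x = λ² - 8 - 9 = 289 - 17 ≡ 6; y = λ·(8 - 6) - 16 ≡ 18. → (6, 18)
12G: (6, 18) + (9, 14). λ = (14 - 18)/(9 - 6) ≡ 15/3 mod 19. 3⁻¹ ≡ 13 (mod 19), so λ ≡ 5.
  x = λ² - 6 - 9 = 25 - 15 ≡ 10; y = λ·(6 - 10) - 18 ≡ 0. → (10, 0)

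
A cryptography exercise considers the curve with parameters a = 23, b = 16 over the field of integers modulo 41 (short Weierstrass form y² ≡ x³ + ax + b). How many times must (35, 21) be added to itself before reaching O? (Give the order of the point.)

2P: tangent at (35, 21): λ = (3·35² + 23)/(2·21) ≡ 8/1. 1⁻¹ ≡ 1 (mod 41) since 1·1 = 1 ≡ 1, so λ ≡ 8·1 ≡ 8.
  x = λ² - 35 - 35 = 64 - 70 ≡ 35; y = λ·(35 - 35) - 21 ≡ 20. → (35, 20)
3P: (35, 20) + (35, 21): same x and y₁ ≡ -y₂, so the sum is O.
3P = O, so the order is 3.

3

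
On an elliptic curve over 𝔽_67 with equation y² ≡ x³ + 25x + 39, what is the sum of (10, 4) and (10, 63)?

The two points share x = 10 and their y-coordinates satisfy 4 + 63 ≡ 0 (mod 67), so they are inverses. Their sum is O.

O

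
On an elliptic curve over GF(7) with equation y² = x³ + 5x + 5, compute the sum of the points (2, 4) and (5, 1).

(2, 4) + (5, 1). λ = (1 - 4)/(5 - 2) ≡ 4/3 mod 7. 3⁻¹ ≡ 5 (mod 7), so λ ≡ 6.
  x = λ² - 2 - 5 = 36 - 7 ≡ 1; y = λ·(2 - 1) - 4 ≡ 2. → (1, 2)

(1, 2)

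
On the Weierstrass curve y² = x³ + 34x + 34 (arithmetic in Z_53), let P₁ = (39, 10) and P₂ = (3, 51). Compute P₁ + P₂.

(39, 10) + (3, 51). λ = (51 - 10)/(3 - 39) ≡ 41/17 mod 53. 17⁻¹ ≡ 25 (mod 53), so λ ≡ 18.
  x = λ² - 39 - 3 = 324 - 42 ≡ 17; y = λ·(39 - 17) - 10 ≡ 15. → (17, 15)

(17, 15)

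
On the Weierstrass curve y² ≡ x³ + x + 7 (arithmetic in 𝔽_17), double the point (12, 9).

tangent at (12, 9): λ = (3·12² + 1)/(2·9) ≡ 8/1. 1⁻¹ ≡ 1 (mod 17) since 1·1 = 1 ≡ 1, so λ ≡ 8·1 ≡ 8.
  x = λ² - 12 - 12 = 64 - 24 ≡ 6; y = λ·(12 - 6) - 9 ≡ 5. → (6, 5)

(6, 5)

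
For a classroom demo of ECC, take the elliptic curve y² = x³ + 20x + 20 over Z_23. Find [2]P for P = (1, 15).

(21, 8)

tangent at (1, 15): λ = (3·1² + 20)/(2·15) ≡ 0/7. 7⁻¹ ≡ 10 (mod 23), so λ ≡ 0·10 ≡ 0.
  x = λ² - 1 - 1 = 0 - 2 ≡ 21; y = λ·(1 - 21) - 15 ≡ 8. → (21, 8)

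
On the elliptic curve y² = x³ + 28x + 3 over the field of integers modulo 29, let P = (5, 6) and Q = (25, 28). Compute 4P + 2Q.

(10, 6)

First 4P:
Double-and-add on 4 = (100)₂. Start with P = (5, 6) for the leading 1-bit.
double: tangent at (5, 6): λ = (3·5² + 28)/(2·6) ≡ 16/12. 12⁻¹ ≡ 17 (mod 29), so λ ≡ 16·17 ≡ 11.
  x = λ² - 5 - 5 = 121 - 10 ≡ 24; y = λ·(5 - 24) - 6 ≡ 17. → (24, 17)
double: tangent at (24, 17): λ = (3·24² + 28)/(2·17) ≡ 16/5. 5⁻¹ ≡ 6 (mod 29) since 5·6 = 30 ≡ 1, so λ ≡ 16·6 ≡ 9.
  x = λ² - 24 - 24 = 81 - 48 ≡ 4; y = λ·(24 - 4) - 17 ≡ 18. → (4, 18)
4P = (4, 18).
Next 2Q:
Repeated addition: build up to 2Q.
2Q: tangent at (25, 28): λ = (3·25² + 28)/(2·28) ≡ 18/27. 27⁻¹ ≡ 14 (mod 29), so λ ≡ 18·14 ≡ 20.
  x = λ² - 25 - 25 = 400 - 50 ≡ 2; y = λ·(25 - 2) - 28 ≡ 26. → (2, 26)
2Q = (2, 26).
Finally 4P + 2Q:
(4, 18) + (2, 26). λ = (26 - 18)/(2 - 4) ≡ 8/27 mod 29. 27⁻¹ ≡ 14 (mod 29) since 27·14 = 378 ≡ 1, so λ ≡ 25.
  x = λ² - 4 - 2 = 625 - 6 ≡ 10; y = λ·(4 - 10) - 18 ≡ 6. → (10, 6)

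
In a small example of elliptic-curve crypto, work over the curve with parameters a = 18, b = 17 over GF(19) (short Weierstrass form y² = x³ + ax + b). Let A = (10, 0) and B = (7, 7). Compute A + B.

(10, 0) + (7, 7). λ = (7 - 0)/(7 - 10) ≡ 7/16 mod 19. 16⁻¹ ≡ 6 (mod 19), so λ ≡ 4.
  x = λ² - 10 - 7 = 16 - 17 ≡ 18; y = λ·(10 - 18) - 0 ≡ 6. → (18, 6)

(18, 6)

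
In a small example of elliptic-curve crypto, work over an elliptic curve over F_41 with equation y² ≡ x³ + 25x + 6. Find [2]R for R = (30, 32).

tangent at (30, 32): λ = (3·30² + 25)/(2·32) ≡ 19/23. 23⁻¹ ≡ 25 (mod 41), so λ ≡ 19·25 ≡ 24.
  x = λ² - 30 - 30 = 576 - 60 ≡ 24; y = λ·(30 - 24) - 32 ≡ 30. → (24, 30)

(24, 30)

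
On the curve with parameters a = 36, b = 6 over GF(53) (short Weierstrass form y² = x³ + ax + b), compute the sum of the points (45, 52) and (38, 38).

(45, 52) + (38, 38). λ = (38 - 52)/(38 - 45) ≡ 39/46 mod 53. 46⁻¹ ≡ 15 (mod 53), so λ ≡ 2.
  x = λ² - 45 - 38 = 4 - 83 ≡ 27; y = λ·(45 - 27) - 52 ≡ 37. → (27, 37)

(27, 37)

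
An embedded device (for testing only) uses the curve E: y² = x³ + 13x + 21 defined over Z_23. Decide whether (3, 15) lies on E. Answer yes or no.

yes

y² = 15² ≡ 18; x³ + 13x + 21 = 87 ≡ 18 (mod 23). 18 = 18.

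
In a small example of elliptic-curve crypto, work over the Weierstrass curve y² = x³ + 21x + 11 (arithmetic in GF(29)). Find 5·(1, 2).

Write Q = (1, 2).
Repeated addition: build up to 5Q.
2Q: tangent at (1, 2): λ = (3·1² + 21)/(2·2) ≡ 24/4. 4⁻¹ ≡ 22 (mod 29), so λ ≡ 24·22 ≡ 6.
  x = λ² - 1 - 1 = 36 - 2 ≡ 5; y = λ·(1 - 5) - 2 ≡ 3. → (5, 3)
3Q: (5, 3) + (1, 2). λ = (2 - 3)/(1 - 5) ≡ 28/25 mod 29. 25⁻¹ ≡ 7 (mod 29), so λ ≡ 22.
  x = λ² - 5 - 1 = 484 - 6 ≡ 14; y = λ·(5 - 14) - 3 ≡ 2. → (14, 2)
4Q: (14, 2) + (1, 2). λ = (2 - 2)/(1 - 14) ≡ 0/16 mod 29. 16⁻¹ ≡ 20 (mod 29), so λ ≡ 0.
  x = λ² - 14 - 1 = 0 - 15 ≡ 14; y = λ·(14 - 14) - 2 ≡ 27. → (14, 27)
5Q: (14, 27) + (1, 2). λ = (2 - 27)/(1 - 14) ≡ 4/16 mod 29. 16⁻¹ ≡ 20 (mod 29), so λ ≡ 22.
  x = λ² - 14 - 1 = 484 - 15 ≡ 5; y = λ·(14 - 5) - 27 ≡ 26. → (5, 26)

(5, 26)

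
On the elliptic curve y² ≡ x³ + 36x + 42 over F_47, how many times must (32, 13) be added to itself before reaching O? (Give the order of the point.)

2P: tangent at (32, 13): λ = (3·32² + 36)/(2·13) ≡ 6/26. 26⁻¹ ≡ 38 (mod 47), so λ ≡ 6·38 ≡ 40.
  x = λ² - 32 - 32 = 1600 - 64 ≡ 32; y = λ·(32 - 32) - 13 ≡ 34. → (32, 34)
3P: (32, 34) + (32, 13): same x and y₁ ≡ -y₂, so the sum is O.
3P = O, so the order is 3.

3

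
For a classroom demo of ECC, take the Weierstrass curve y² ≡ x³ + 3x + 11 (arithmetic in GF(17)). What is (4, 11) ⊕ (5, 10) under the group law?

(4, 11) + (5, 10). λ = (10 - 11)/(5 - 4) ≡ 16/1 mod 17. 1⁻¹ ≡ 1 (mod 17), so λ ≡ 16.
  x = λ² - 4 - 5 = 256 - 9 ≡ 9; y = λ·(4 - 9) - 11 ≡ 11. → (9, 11)

(9, 11)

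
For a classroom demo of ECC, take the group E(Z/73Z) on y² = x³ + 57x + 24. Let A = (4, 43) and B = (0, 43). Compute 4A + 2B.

(3, 21)

First 4A:
Repeated addition: build up to 4A.
2A: tangent at (4, 43): λ = (3·4² + 57)/(2·43) ≡ 32/13. 13⁻¹ ≡ 45 (mod 73), so λ ≡ 32·45 ≡ 53.
  x = λ² - 4 - 4 = 2809 - 8 ≡ 27; y = λ·(4 - 27) - 43 ≡ 52. → (27, 52)
3A: (27, 52) + (4, 43). λ = (43 - 52)/(4 - 27) ≡ 64/50 mod 73. 50⁻¹ ≡ 19 (mod 73), so λ ≡ 48.
  x = λ² - 27 - 4 = 2304 - 31 ≡ 10; y = λ·(27 - 10) - 52 ≡ 34. → (10, 34)
4A: (10, 34) + (4, 43). λ = (43 - 34)/(4 - 10) ≡ 9/67 mod 73. 67⁻¹ ≡ 12 (mod 73), so λ ≡ 35.
  x = λ² - 10 - 4 = 1225 - 14 ≡ 43; y = λ·(10 - 43) - 34 ≡ 52. → (43, 52)
4A = (43, 52).
Next 2B:
Repeated addition: build up to 2B.
2B: tangent at (0, 43): λ = (3·0² + 57)/(2·43) ≡ 57/13. 13⁻¹ ≡ 45 (mod 73) since 13·45 = 585 ≡ 1, so λ ≡ 57·45 ≡ 10.
  x = λ² - 0 - 0 = 100 - 0 ≡ 27; y = λ·(0 - 27) - 43 ≡ 52. → (27, 52)
2B = (27, 52).
Finally 4A + 2B:
(43, 52) + (27, 52). λ = (52 - 52)/(27 - 43) ≡ 0/57 mod 73. 57⁻¹ ≡ 41 (mod 73), so λ ≡ 0.
  x = λ² - 43 - 27 = 0 - 70 ≡ 3; y = λ·(43 - 3) - 52 ≡ 21. → (3, 21)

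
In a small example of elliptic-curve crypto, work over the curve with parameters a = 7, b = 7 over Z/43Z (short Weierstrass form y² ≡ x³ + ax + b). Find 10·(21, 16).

Write Q = (21, 16).
Repeated addition: build up to 10Q.
2Q: tangent at (21, 16): λ = (3·21² + 7)/(2·16) ≡ 40/32. 32⁻¹ ≡ 39 (mod 43), so λ ≡ 40·39 ≡ 12.
  x = λ² - 21 - 21 = 144 - 42 ≡ 16; y = λ·(21 - 16) - 16 ≡ 1. → (16, 1)
3Q: (16, 1) + (21, 16). λ = (16 - 1)/(21 - 16) ≡ 15/5 mod 43. 5⁻¹ ≡ 26 (mod 43) since 5·26 = 130 ≡ 1, so λ ≡ 3.
  x = λ² - 16 - 21 = 9 - 37 ≡ 15; y = λ·(16 - 15) - 1 ≡ 2. → (15, 2)
4Q: (15, 2) + (21, 16). λ = (16 - 2)/(21 - 15) ≡ 14/6 mod 43. 6⁻¹ ≡ 36 (mod 43), so λ ≡ 31.
  x = λ² - 15 - 21 = 961 - 36 ≡ 22; y = λ·(15 - 22) - 2 ≡ 39. → (22, 39)
5Q: (22, 39) + (21, 16). λ = (16 - 39)/(21 - 22) ≡ 20/42 mod 43. 42⁻¹ ≡ 42 (mod 43) since 42·42 = 1764 ≡ 1, so λ ≡ 23.
  x = λ² - 22 - 21 = 529 - 43 ≡ 13; y = λ·(22 - 13) - 39 ≡ 39. → (13, 39)
6Q: (13, 39) + (21, 16). λ = (16 - 39)/(21 - 13) ≡ 20/8 mod 43. 8⁻¹ ≡ 27 (mod 43), so λ ≡ 24.
  x = λ² - 13 - 21 = 576 - 34 ≡ 26; y = λ·(13 - 26) - 39 ≡ 36. → (26, 36)
7Q: (26, 36) + (21, 16). λ = (16 - 36)/(21 - 26) ≡ 23/38 mod 43. 38⁻¹ ≡ 17 (mod 43) since 38·17 = 646 ≡ 1, so λ ≡ 4.
  x = λ² - 26 - 21 = 16 - 47 ≡ 12; y = λ·(26 - 12) - 36 ≡ 20. → (12, 20)
8Q: (12, 20) + (21, 16). λ = (16 - 20)/(21 - 12) ≡ 39/9 mod 43. 9⁻¹ ≡ 24 (mod 43) since 9·24 = 216 ≡ 1, so λ ≡ 33.
  x = λ² - 12 - 21 = 1089 - 33 ≡ 24; y = λ·(12 - 24) - 20 ≡ 14. → (24, 14)
9Q: (24, 14) + (21, 16). λ = (16 - 14)/(21 - 24) ≡ 2/40 mod 43. 40⁻¹ ≡ 14 (mod 43) since 40·14 = 560 ≡ 1, so λ ≡ 28.
  x = λ² - 24 - 21 = 784 - 45 ≡ 8; y = λ·(24 - 8) - 14 ≡ 4. → (8, 4)
10Q: (8, 4) + (21, 16). λ = (16 - 4)/(21 - 8) ≡ 12/13 mod 43. 13⁻¹ ≡ 10 (mod 43), so λ ≡ 34.
  x = λ² - 8 - 21 = 1156 - 29 ≡ 9; y = λ·(8 - 9) - 4 ≡ 5. → (9, 5)

(9, 5)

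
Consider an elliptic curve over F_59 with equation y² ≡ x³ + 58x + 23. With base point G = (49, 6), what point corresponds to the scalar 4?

Repeated addition: build up to 4G.
2G: tangent at (49, 6): λ = (3·49² + 58)/(2·6) ≡ 4/12. 12⁻¹ ≡ 5 (mod 59), so λ ≡ 4·5 ≡ 20.
  x = λ² - 49 - 49 = 400 - 98 ≡ 7; y = λ·(49 - 7) - 6 ≡ 8. → (7, 8)
3G: (7, 8) + (49, 6). λ = (6 - 8)/(49 - 7) ≡ 57/42 mod 59. 42⁻¹ ≡ 52 (mod 59) since 42·52 = 2184 ≡ 1, so λ ≡ 14.
  x = λ² - 7 - 49 = 196 - 56 ≡ 22; y = λ·(7 - 22) - 8 ≡ 18. → (22, 18)
4G: (22, 18) + (49, 6). λ = (6 - 18)/(49 - 22) ≡ 47/27 mod 59. 27⁻¹ ≡ 35 (mod 59), so λ ≡ 52.
  x = λ² - 22 - 49 = 2704 - 71 ≡ 37; y = λ·(22 - 37) - 18 ≡ 28. → (37, 28)

(37, 28)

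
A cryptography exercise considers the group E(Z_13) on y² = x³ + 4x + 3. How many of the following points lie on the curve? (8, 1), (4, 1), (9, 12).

2

(8, 1): 1² ≡ 1, rhs ≡ 1 → on.
(4, 1): 1² ≡ 1, rhs ≡ 5 → off.
(9, 12): 12² ≡ 1, rhs ≡ 1 → on.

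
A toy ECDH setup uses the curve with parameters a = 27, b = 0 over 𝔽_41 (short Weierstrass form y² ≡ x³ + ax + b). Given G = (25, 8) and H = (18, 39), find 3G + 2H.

(4, 7)

First 3G:
Repeated addition: build up to 3G.
2G: tangent at (25, 8): λ = (3·25² + 27)/(2·8) ≡ 16/16. 16⁻¹ ≡ 18 (mod 41), so λ ≡ 16·18 ≡ 1.
  x = λ² - 25 - 25 = 1 - 50 ≡ 33; y = λ·(25 - 33) - 8 ≡ 25. → (33, 25)
3G: (33, 25) + (25, 8). λ = (8 - 25)/(25 - 33) ≡ 24/33 mod 41. 33⁻¹ ≡ 5 (mod 41) since 33·5 = 165 ≡ 1, so λ ≡ 38.
  x = λ² - 33 - 25 = 1444 - 58 ≡ 33; y = λ·(33 - 33) - 25 ≡ 16. → (33, 16)
3G = (33, 16).
Next 2H:
Repeated addition: build up to 2H.
2H: tangent at (18, 39): λ = (3·18² + 27)/(2·39) ≡ 15/37. 37⁻¹ ≡ 10 (mod 41), so λ ≡ 15·10 ≡ 27.
  x = λ² - 18 - 18 = 729 - 36 ≡ 37; y = λ·(18 - 37) - 39 ≡ 22. → (37, 22)
2H = (37, 22).
Finally 3G + 2H:
(33, 16) + (37, 22). λ = (22 - 16)/(37 - 33) ≡ 6/4 mod 41. 4⁻¹ ≡ 31 (mod 41), so λ ≡ 22.
  x = λ² - 33 - 37 = 484 - 70 ≡ 4; y = λ·(33 - 4) - 16 ≡ 7. → (4, 7)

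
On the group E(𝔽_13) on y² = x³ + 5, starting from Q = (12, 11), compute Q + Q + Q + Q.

Double-and-add on 4 = (100)₂. Start with Q = (12, 11) for the leading 1-bit.
double: tangent at (12, 11): λ = (3·12² + 0)/(2·11) ≡ 3/9. 9⁻¹ ≡ 3 (mod 13), so λ ≡ 3·3 ≡ 9.
  x = λ² - 12 - 12 = 81 - 24 ≡ 5; y = λ·(12 - 5) - 11 ≡ 0. → (5, 0)
double: (5, 0) + (5, 0): same x and y₁ ≡ -y₂, so the sum is O.

O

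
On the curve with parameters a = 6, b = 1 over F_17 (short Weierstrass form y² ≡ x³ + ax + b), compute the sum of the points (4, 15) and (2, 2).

(15, 7)

(4, 15) + (2, 2). λ = (2 - 15)/(2 - 4) ≡ 4/15 mod 17. 15⁻¹ ≡ 8 (mod 17), so λ ≡ 15.
  x = λ² - 4 - 2 = 225 - 6 ≡ 15; y = λ·(4 - 15) - 15 ≡ 7. → (15, 7)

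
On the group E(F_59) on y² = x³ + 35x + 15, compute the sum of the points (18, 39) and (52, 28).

(18, 39) + (52, 28). λ = (28 - 39)/(52 - 18) ≡ 48/34 mod 59. 34⁻¹ ≡ 33 (mod 59) since 34·33 = 1122 ≡ 1, so λ ≡ 50.
  x = λ² - 18 - 52 = 2500 - 70 ≡ 11; y = λ·(18 - 11) - 39 ≡ 16. → (11, 16)

(11, 16)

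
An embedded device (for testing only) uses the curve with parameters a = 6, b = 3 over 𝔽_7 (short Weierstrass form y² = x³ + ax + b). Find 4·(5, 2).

(5, 2)

Write G = (5, 2).
Repeated addition: build up to 4G.
2G: tangent at (5, 2): λ = (3·5² + 6)/(2·2) ≡ 4/4. 4⁻¹ ≡ 2 (mod 7), so λ ≡ 4·2 ≡ 1.
  x = λ² - 5 - 5 = 1 - 10 ≡ 5; y = λ·(5 - 5) - 2 ≡ 5. → (5, 5)
3G: (5, 5) + (5, 2): same x and y₁ ≡ -y₂, so the sum is ∞.
4G: ∞ + (5, 2) = (5, 2) (identity).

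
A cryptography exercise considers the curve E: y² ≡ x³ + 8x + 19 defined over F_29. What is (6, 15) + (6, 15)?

(17, 14)

tangent at (6, 15): λ = (3·6² + 8)/(2·15) ≡ 0/1. 1⁻¹ ≡ 1 (mod 29), so λ ≡ 0·1 ≡ 0.
  x = λ² - 6 - 6 = 0 - 12 ≡ 17; y = λ·(6 - 17) - 15 ≡ 14. → (17, 14)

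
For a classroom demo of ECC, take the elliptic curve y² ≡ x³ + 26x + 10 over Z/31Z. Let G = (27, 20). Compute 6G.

Double-and-add on 6 = (110)₂. Start with G = (27, 20) for the leading 1-bit.
double: tangent at (27, 20): λ = (3·27² + 26)/(2·20) ≡ 12/9. 9⁻¹ ≡ 7 (mod 31), so λ ≡ 12·7 ≡ 22.
  x = λ² - 27 - 27 = 484 - 54 ≡ 27; y = λ·(27 - 27) - 20 ≡ 11. → (27, 11)
add G: (27, 11) + (27, 20): same x and y₁ ≡ -y₂, so the sum is the point at infinity.
double: the point at infinity + the point at infinity = the point at infinity (identity).

O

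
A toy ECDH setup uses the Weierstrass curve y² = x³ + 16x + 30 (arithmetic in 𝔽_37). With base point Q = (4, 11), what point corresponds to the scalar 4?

Repeated addition: build up to 4Q.
2Q: tangent at (4, 11): λ = (3·4² + 16)/(2·11) ≡ 27/22. 22⁻¹ ≡ 32 (mod 37) since 22·32 = 704 ≡ 1, so λ ≡ 27·32 ≡ 13.
  x = λ² - 4 - 4 = 169 - 8 ≡ 13; y = λ·(4 - 13) - 11 ≡ 20. → (13, 20)
3Q: (13, 20) + (4, 11). λ = (11 - 20)/(4 - 13) ≡ 28/28 mod 37. 28⁻¹ ≡ 4 (mod 37) since 28·4 = 112 ≡ 1, so λ ≡ 1.
  x = λ² - 13 - 4 = 1 - 17 ≡ 21; y = λ·(13 - 21) - 20 ≡ 9. → (21, 9)
4Q: (21, 9) + (4, 11). λ = (11 - 9)/(4 - 21) ≡ 2/20 mod 37. 20⁻¹ ≡ 13 (mod 37) since 20·13 = 260 ≡ 1, so λ ≡ 26.
  x = λ² - 21 - 4 = 676 - 25 ≡ 22; y = λ·(21 - 22) - 9 ≡ 2. → (22, 2)

(22, 2)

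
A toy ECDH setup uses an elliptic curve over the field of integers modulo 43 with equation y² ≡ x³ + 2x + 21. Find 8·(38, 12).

(32, 1)

Write P = (38, 12).
Repeated addition: build up to 8P.
2P: tangent at (38, 12): λ = (3·38² + 2)/(2·12) ≡ 34/24. 24⁻¹ ≡ 9 (mod 43), so λ ≡ 34·9 ≡ 5.
  x = λ² - 38 - 38 = 25 - 76 ≡ 35; y = λ·(38 - 35) - 12 ≡ 3. → (35, 3)
3P: (35, 3) + (38, 12). λ = (12 - 3)/(38 - 35) ≡ 9/3 mod 43. 3⁻¹ ≡ 29 (mod 43), so λ ≡ 3.
  x = λ² - 35 - 38 = 9 - 73 ≡ 22; y = λ·(35 - 22) - 3 ≡ 36. → (22, 36)
4P: (22, 36) + (38, 12). λ = (12 - 36)/(38 - 22) ≡ 19/16 mod 43. 16⁻¹ ≡ 35 (mod 43), so λ ≡ 20.
  x = λ² - 22 - 38 = 400 - 60 ≡ 39; y = λ·(22 - 39) - 36 ≡ 11. → (39, 11)
5P: (39, 11) + (38, 12). λ = (12 - 11)/(38 - 39) ≡ 1/42 mod 43. 42⁻¹ ≡ 42 (mod 43), so λ ≡ 42.
  x = λ² - 39 - 38 = 1764 - 77 ≡ 10; y = λ·(39 - 10) - 11 ≡ 3. → (10, 3)
6P: (10, 3) + (38, 12). λ = (12 - 3)/(38 - 10) ≡ 9/28 mod 43. 28⁻¹ ≡ 20 (mod 43), so λ ≡ 8.
  x = λ² - 10 - 38 = 64 - 48 ≡ 16; y = λ·(10 - 16) - 3 ≡ 35. → (16, 35)
7P: (16, 35) + (38, 12). λ = (12 - 35)/(38 - 16) ≡ 20/22 mod 43. 22⁻¹ ≡ 2 (mod 43), so λ ≡ 40.
  x = λ² - 16 - 38 = 1600 - 54 ≡ 41; y = λ·(16 - 41) - 35 ≡ 40. → (41, 40)
8P: (41, 40) + (38, 12). λ = (12 - 40)/(38 - 41) ≡ 15/40 mod 43. 40⁻¹ ≡ 14 (mod 43) since 40·14 = 560 ≡ 1, so λ ≡ 38.
  x = λ² - 41 - 38 = 1444 - 79 ≡ 32; y = λ·(41 - 32) - 40 ≡ 1. → (32, 1)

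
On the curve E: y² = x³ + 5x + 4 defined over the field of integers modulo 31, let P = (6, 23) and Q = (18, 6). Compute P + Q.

(6, 23) + (18, 6). λ = (6 - 23)/(18 - 6) ≡ 14/12 mod 31. 12⁻¹ ≡ 13 (mod 31), so λ ≡ 27.
  x = λ² - 6 - 18 = 729 - 24 ≡ 23; y = λ·(6 - 23) - 23 ≡ 14. → (23, 14)

(23, 14)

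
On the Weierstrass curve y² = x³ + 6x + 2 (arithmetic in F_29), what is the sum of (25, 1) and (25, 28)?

O

The two points share x = 25 and their y-coordinates satisfy 1 + 28 ≡ 0 (mod 29), so they are inverses. Their sum is the point at infinity.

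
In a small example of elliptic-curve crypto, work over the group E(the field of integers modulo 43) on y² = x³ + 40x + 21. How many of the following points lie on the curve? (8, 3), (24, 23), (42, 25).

(8, 3): 3² ≡ 9, rhs ≡ 36 → off.
(24, 23): 23² ≡ 13, rhs ≡ 13 → on.
(42, 25): 25² ≡ 23, rhs ≡ 23 → on.

2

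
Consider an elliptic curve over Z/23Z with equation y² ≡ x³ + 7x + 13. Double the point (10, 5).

(11, 8)

tangent at (10, 5): λ = (3·10² + 7)/(2·5) ≡ 8/10. 10⁻¹ ≡ 7 (mod 23) since 10·7 = 70 ≡ 1, so λ ≡ 8·7 ≡ 10.
  x = λ² - 10 - 10 = 100 - 20 ≡ 11; y = λ·(10 - 11) - 5 ≡ 8. → (11, 8)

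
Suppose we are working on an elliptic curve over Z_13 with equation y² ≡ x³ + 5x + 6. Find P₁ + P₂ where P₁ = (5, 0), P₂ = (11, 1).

(1, 5)

(5, 0) + (11, 1). λ = (1 - 0)/(11 - 5) ≡ 1/6 mod 13. 6⁻¹ ≡ 11 (mod 13), so λ ≡ 11.
  x = λ² - 5 - 11 = 121 - 16 ≡ 1; y = λ·(5 - 1) - 0 ≡ 5. → (1, 5)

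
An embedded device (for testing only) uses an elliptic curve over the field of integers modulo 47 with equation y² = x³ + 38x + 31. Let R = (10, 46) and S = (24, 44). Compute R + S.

(37, 25)

(10, 46) + (24, 44). λ = (44 - 46)/(24 - 10) ≡ 45/14 mod 47. 14⁻¹ ≡ 37 (mod 47) since 14·37 = 518 ≡ 1, so λ ≡ 20.
  x = λ² - 10 - 24 = 400 - 34 ≡ 37; y = λ·(10 - 37) - 46 ≡ 25. → (37, 25)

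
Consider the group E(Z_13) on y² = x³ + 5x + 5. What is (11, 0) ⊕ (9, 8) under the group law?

(9, 5)

(11, 0) + (9, 8). λ = (8 - 0)/(9 - 11) ≡ 8/11 mod 13. 11⁻¹ ≡ 6 (mod 13) since 11·6 = 66 ≡ 1, so λ ≡ 9.
  x = λ² - 11 - 9 = 81 - 20 ≡ 9; y = λ·(11 - 9) - 0 ≡ 5. → (9, 5)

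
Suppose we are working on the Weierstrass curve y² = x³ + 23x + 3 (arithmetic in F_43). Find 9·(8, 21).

(2, 33)

Write G = (8, 21).
Double-and-add on 9 = (1001)₂. Start with G = (8, 21) for the leading 1-bit.
double: tangent at (8, 21): λ = (3·8² + 23)/(2·21) ≡ 0/42. 42⁻¹ ≡ 42 (mod 43) since 42·42 = 1764 ≡ 1, so λ ≡ 0·42 ≡ 0.
  x = λ² - 8 - 8 = 0 - 16 ≡ 27; y = λ·(8 - 27) - 21 ≡ 22. → (27, 22)
double: tangent at (27, 22): λ = (3·27² + 23)/(2·22) ≡ 17/1. 1⁻¹ ≡ 1 (mod 43), so λ ≡ 17·1 ≡ 17.
  x = λ² - 27 - 27 = 289 - 54 ≡ 20; y = λ·(27 - 20) - 22 ≡ 11. → (20, 11)
double: tangent at (20, 11): λ = (3·20² + 23)/(2·11) ≡ 19/22. 22⁻¹ ≡ 2 (mod 43), so λ ≡ 19·2 ≡ 38.
  x = λ² - 20 - 20 = 1444 - 40 ≡ 28; y = λ·(20 - 28) - 11 ≡ 29. → (28, 29)
add G: (28, 29) + (8, 21). λ = (21 - 29)/(8 - 28) ≡ 35/23 mod 43. 23⁻¹ ≡ 15 (mod 43), so λ ≡ 9.
  x = λ² - 28 - 8 = 81 - 36 ≡ 2; y = λ·(28 - 2) - 29 ≡ 33. → (2, 33)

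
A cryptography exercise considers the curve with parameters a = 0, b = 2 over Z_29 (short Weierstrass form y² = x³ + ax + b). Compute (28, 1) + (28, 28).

O

The two points share x = 28 and their y-coordinates satisfy 1 + 28 ≡ 0 (mod 29), so they are inverses. Their sum is the point at infinity.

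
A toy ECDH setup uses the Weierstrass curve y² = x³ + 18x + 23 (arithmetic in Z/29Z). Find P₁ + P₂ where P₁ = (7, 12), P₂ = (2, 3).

(7, 12) + (2, 3). λ = (3 - 12)/(2 - 7) ≡ 20/24 mod 29. 24⁻¹ ≡ 23 (mod 29), so λ ≡ 25.
  x = λ² - 7 - 2 = 625 - 9 ≡ 7; y = λ·(7 - 7) - 12 ≡ 17. → (7, 17)

(7, 17)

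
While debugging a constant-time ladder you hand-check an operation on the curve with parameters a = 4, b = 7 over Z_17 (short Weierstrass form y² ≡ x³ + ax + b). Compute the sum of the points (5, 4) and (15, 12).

(16, 11)

(5, 4) + (15, 12). λ = (12 - 4)/(15 - 5) ≡ 8/10 mod 17. 10⁻¹ ≡ 12 (mod 17), so λ ≡ 11.
  x = λ² - 5 - 15 = 121 - 20 ≡ 16; y = λ·(5 - 16) - 4 ≡ 11. → (16, 11)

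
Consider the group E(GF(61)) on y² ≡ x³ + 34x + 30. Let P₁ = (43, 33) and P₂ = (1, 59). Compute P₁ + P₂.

(16, 20)

(43, 33) + (1, 59). λ = (59 - 33)/(1 - 43) ≡ 26/19 mod 61. 19⁻¹ ≡ 45 (mod 61), so λ ≡ 11.
  x = λ² - 43 - 1 = 121 - 44 ≡ 16; y = λ·(43 - 16) - 33 ≡ 20. → (16, 20)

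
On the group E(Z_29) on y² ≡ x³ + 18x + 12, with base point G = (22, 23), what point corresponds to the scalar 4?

(18, 7)

Repeated addition: build up to 4G.
2G: tangent at (22, 23): λ = (3·22² + 18)/(2·23) ≡ 20/17. 17⁻¹ ≡ 12 (mod 29), so λ ≡ 20·12 ≡ 8.
  x = λ² - 22 - 22 = 64 - 44 ≡ 20; y = λ·(22 - 20) - 23 ≡ 22. → (20, 22)
3G: (20, 22) + (22, 23). λ = (23 - 22)/(22 - 20) ≡ 1/2 mod 29. 2⁻¹ ≡ 15 (mod 29), so λ ≡ 15.
  x = λ² - 20 - 22 = 225 - 42 ≡ 9; y = λ·(20 - 9) - 22 ≡ 27. → (9, 27)
4G: (9, 27) + (22, 23). λ = (23 - 27)/(22 - 9) ≡ 25/13 mod 29. 13⁻¹ ≡ 9 (mod 29), so λ ≡ 22.
  x = λ² - 9 - 22 = 484 - 31 ≡ 18; y = λ·(9 - 18) - 27 ≡ 7. → (18, 7)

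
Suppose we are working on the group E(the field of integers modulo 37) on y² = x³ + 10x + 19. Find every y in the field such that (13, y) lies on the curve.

x³ + 10x + 19 = 2346 ≡ 15 (mod 37).
15 is a non-residue mod 37; no y exists.

none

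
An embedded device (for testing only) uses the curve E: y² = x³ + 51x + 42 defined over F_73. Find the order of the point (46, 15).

5

2P: tangent at (46, 15): λ = (3·46² + 51)/(2·15) ≡ 48/30. 30⁻¹ ≡ 56 (mod 73) since 30·56 = 1680 ≡ 1, so λ ≡ 48·56 ≡ 60.
  x = λ² - 46 - 46 = 3600 - 92 ≡ 4; y = λ·(46 - 4) - 15 ≡ 23. → (4, 23)
3P: (4, 23) + (46, 15). λ = (15 - 23)/(46 - 4) ≡ 65/42 mod 73. 42⁻¹ ≡ 40 (mod 73) since 42·40 = 1680 ≡ 1, so λ ≡ 45.
  x = λ² - 4 - 46 = 2025 - 50 ≡ 4; y = λ·(4 - 4) - 23 ≡ 50. → (4, 50)
4P: (4, 50) + (46, 15). λ = (15 - 50)/(46 - 4) ≡ 38/42 mod 73. 42⁻¹ ≡ 40 (mod 73), so λ ≡ 60.
  x = λ² - 4 - 46 = 3600 - 50 ≡ 46; y = λ·(4 - 46) - 50 ≡ 58. → (46, 58)
5P: (46, 58) + (46, 15): same x and y₁ ≡ -y₂, so the sum is O.
5P = O, so the order is 5.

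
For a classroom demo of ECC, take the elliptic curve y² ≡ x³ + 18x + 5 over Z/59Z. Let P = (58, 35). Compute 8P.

(28, 49)

Repeated addition: build up to 8P.
2P: tangent at (58, 35): λ = (3·58² + 18)/(2·35) ≡ 21/11. 11⁻¹ ≡ 43 (mod 59) since 11·43 = 473 ≡ 1, so λ ≡ 21·43 ≡ 18.
  x = λ² - 58 - 58 = 324 - 116 ≡ 31; y = λ·(58 - 31) - 35 ≡ 38. → (31, 38)
3P: (31, 38) + (58, 35). λ = (35 - 38)/(58 - 31) ≡ 56/27 mod 59. 27⁻¹ ≡ 35 (mod 59), so λ ≡ 13.
  x = λ² - 31 - 58 = 169 - 89 ≡ 21; y = λ·(31 - 21) - 38 ≡ 33. → (21, 33)
4P: (21, 33) + (58, 35). λ = (35 - 33)/(58 - 21) ≡ 2/37 mod 59. 37⁻¹ ≡ 8 (mod 59), so λ ≡ 16.
  x = λ² - 21 - 58 = 256 - 79 ≡ 0; y = λ·(21 - 0) - 33 ≡ 8. → (0, 8)
5P: (0, 8) + (58, 35). λ = (35 - 8)/(58 - 0) ≡ 27/58 mod 59. 58⁻¹ ≡ 58 (mod 59), so λ ≡ 32.
  x = λ² - 0 - 58 = 1024 - 58 ≡ 22; y = λ·(0 - 22) - 8 ≡ 55. → (22, 55)
6P: (22, 55) + (58, 35). λ = (35 - 55)/(58 - 22) ≡ 39/36 mod 59. 36⁻¹ ≡ 41 (mod 59), so λ ≡ 6.
  x = λ² - 22 - 58 = 36 - 80 ≡ 15; y = λ·(22 - 15) - 55 ≡ 46. → (15, 46)
7P: (15, 46) + (58, 35). λ = (35 - 46)/(58 - 15) ≡ 48/43 mod 59. 43⁻¹ ≡ 11 (mod 59), so λ ≡ 56.
  x = λ² - 15 - 58 = 3136 - 73 ≡ 54; y = λ·(15 - 54) - 46 ≡ 12. → (54, 12)
8P: (54, 12) + (58, 35). λ = (35 - 12)/(58 - 54) ≡ 23/4 mod 59. 4⁻¹ ≡ 15 (mod 59) since 4·15 = 60 ≡ 1, so λ ≡ 50.
  x = λ² - 54 - 58 = 2500 - 112 ≡ 28; y = λ·(54 - 28) - 12 ≡ 49. → (28, 49)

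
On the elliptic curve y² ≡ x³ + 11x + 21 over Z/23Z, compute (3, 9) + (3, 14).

O

The two points share x = 3 and their y-coordinates satisfy 9 + 14 ≡ 0 (mod 23), so they are inverses. Their sum is O.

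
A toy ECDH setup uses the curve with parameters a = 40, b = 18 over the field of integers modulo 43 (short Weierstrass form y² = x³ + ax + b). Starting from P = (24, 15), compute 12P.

(37, 11)

Double-and-add on 12 = (1100)₂. Start with P = (24, 15) for the leading 1-bit.
double: tangent at (24, 15): λ = (3·24² + 40)/(2·15) ≡ 5/30. 30⁻¹ ≡ 33 (mod 43), so λ ≡ 5·33 ≡ 36.
  x = λ² - 24 - 24 = 1296 - 48 ≡ 1; y = λ·(24 - 1) - 15 ≡ 39. → (1, 39)
add P: (1, 39) + (24, 15). λ = (15 - 39)/(24 - 1) ≡ 19/23 mod 43. 23⁻¹ ≡ 15 (mod 43), so λ ≡ 27.
  x = λ² - 1 - 24 = 729 - 25 ≡ 16; y = λ·(1 - 16) - 39 ≡ 29. → (16, 29)
double: tangent at (16, 29): λ = (3·16² + 40)/(2·29) ≡ 34/15. 15⁻¹ ≡ 23 (mod 43) since 15·23 = 345 ≡ 1, so λ ≡ 34·23 ≡ 8.
  x = λ² - 16 - 16 = 64 - 32 ≡ 32; y = λ·(16 - 32) - 29 ≡ 15. → (32, 15)
double: tangent at (32, 15): λ = (3·32² + 40)/(2·15) ≡ 16/30. 30⁻¹ ≡ 33 (mod 43) since 30·33 = 990 ≡ 1, so λ ≡ 16·33 ≡ 12.
  x = λ² - 32 - 32 = 144 - 64 ≡ 37; y = λ·(32 - 37) - 15 ≡ 11. → (37, 11)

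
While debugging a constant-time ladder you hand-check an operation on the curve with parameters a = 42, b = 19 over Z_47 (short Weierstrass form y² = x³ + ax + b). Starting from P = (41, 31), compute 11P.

(6, 39)

Repeated addition: build up to 11P.
2P: tangent at (41, 31): λ = (3·41² + 42)/(2·31) ≡ 9/15. 15⁻¹ ≡ 22 (mod 47) since 15·22 = 330 ≡ 1, so λ ≡ 9·22 ≡ 10.
  x = λ² - 41 - 41 = 100 - 82 ≡ 18; y = λ·(41 - 18) - 31 ≡ 11. → (18, 11)
3P: (18, 11) + (41, 31). λ = (31 - 11)/(41 - 18) ≡ 20/23 mod 47. 23⁻¹ ≡ 45 (mod 47), so λ ≡ 7.
  x = λ² - 18 - 41 = 49 - 59 ≡ 37; y = λ·(18 - 37) - 11 ≡ 44. → (37, 44)
4P: (37, 44) + (41, 31). λ = (31 - 44)/(41 - 37) ≡ 34/4 mod 47. 4⁻¹ ≡ 12 (mod 47), so λ ≡ 32.
  x = λ² - 37 - 41 = 1024 - 78 ≡ 6; y = λ·(37 - 6) - 44 ≡ 8. → (6, 8)
5P: (6, 8) + (41, 31). λ = (31 - 8)/(41 - 6) ≡ 23/35 mod 47. 35⁻¹ ≡ 43 (mod 47), so λ ≡ 2.
  x = λ² - 6 - 41 = 4 - 47 ≡ 4; y = λ·(6 - 4) - 8 ≡ 43. → (4, 43)
6P: (4, 43) + (41, 31). λ = (31 - 43)/(41 - 4) ≡ 35/37 mod 47. 37⁻¹ ≡ 14 (mod 47) since 37·14 = 518 ≡ 1, so λ ≡ 20.
  x = λ² - 4 - 41 = 400 - 45 ≡ 26; y = λ·(4 - 26) - 43 ≡ 34. → (26, 34)
7P: (26, 34) + (41, 31). λ = (31 - 34)/(41 - 26) ≡ 44/15 mod 47. 15⁻¹ ≡ 22 (mod 47) since 15·22 = 330 ≡ 1, so λ ≡ 28.
  x = λ² - 26 - 41 = 784 - 67 ≡ 12; y = λ·(26 - 12) - 34 ≡ 29. → (12, 29)
8P: (12, 29) + (41, 31). λ = (31 - 29)/(41 - 12) ≡ 2/29 mod 47. 29⁻¹ ≡ 13 (mod 47), so λ ≡ 26.
  x = λ² - 12 - 41 = 676 - 53 ≡ 12; y = λ·(12 - 12) - 29 ≡ 18. → (12, 18)
9P: (12, 18) + (41, 31). λ = (31 - 18)/(41 - 12) ≡ 13/29 mod 47. 29⁻¹ ≡ 13 (mod 47) since 29·13 = 377 ≡ 1, so λ ≡ 28.
  x = λ² - 12 - 41 = 784 - 53 ≡ 26; y = λ·(12 - 26) - 18 ≡ 13. → (26, 13)
10P: (26, 13) + (41, 31). λ = (31 - 13)/(41 - 26) ≡ 18/15 mod 47. 15⁻¹ ≡ 22 (mod 47), so λ ≡ 20.
  x = λ² - 26 - 41 = 400 - 67 ≡ 4; y = λ·(26 - 4) - 13 ≡ 4. → (4, 4)
11P: (4, 4) + (41, 31). λ = (31 - 4)/(41 - 4) ≡ 27/37 mod 47. 37⁻¹ ≡ 14 (mod 47), so λ ≡ 2.
  x = λ² - 4 - 41 = 4 - 45 ≡ 6; y = λ·(4 - 6) - 4 ≡ 39. → (6, 39)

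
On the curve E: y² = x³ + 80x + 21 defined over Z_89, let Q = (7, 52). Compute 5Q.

Repeated addition: build up to 5Q.
2Q: tangent at (7, 52): λ = (3·7² + 80)/(2·52) ≡ 49/15. 15⁻¹ ≡ 6 (mod 89), so λ ≡ 49·6 ≡ 27.
  x = λ² - 7 - 7 = 729 - 14 ≡ 3; y = λ·(7 - 3) - 52 ≡ 56. → (3, 56)
3Q: (3, 56) + (7, 52). λ = (52 - 56)/(7 - 3) ≡ 85/4 mod 89. 4⁻¹ ≡ 67 (mod 89), so λ ≡ 88.
  x = λ² - 3 - 7 = 7744 - 10 ≡ 80; y = λ·(3 - 80) - 56 ≡ 21. → (80, 21)
4Q: (80, 21) + (7, 52). λ = (52 - 21)/(7 - 80) ≡ 31/16 mod 89. 16⁻¹ ≡ 39 (mod 89) since 16·39 = 624 ≡ 1, so λ ≡ 52.
  x = λ² - 80 - 7 = 2704 - 87 ≡ 36; y = λ·(80 - 36) - 21 ≡ 42. → (36, 42)
5Q: (36, 42) + (7, 52). λ = (52 - 42)/(7 - 36) ≡ 10/60 mod 89. 60⁻¹ ≡ 46 (mod 89) since 60·46 = 2760 ≡ 1, so λ ≡ 15.
  x = λ² - 36 - 7 = 225 - 43 ≡ 4; y = λ·(36 - 4) - 42 ≡ 82. → (4, 82)

(4, 82)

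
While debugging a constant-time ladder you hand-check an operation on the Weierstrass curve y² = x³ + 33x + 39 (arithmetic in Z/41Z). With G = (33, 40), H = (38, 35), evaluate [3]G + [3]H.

First 3G:
Repeated addition: build up to 3G.
2G: tangent at (33, 40): λ = (3·33² + 33)/(2·40) ≡ 20/39. 39⁻¹ ≡ 20 (mod 41), so λ ≡ 20·20 ≡ 31.
  x = λ² - 33 - 33 = 961 - 66 ≡ 34; y = λ·(33 - 34) - 40 ≡ 11. → (34, 11)
3G: (34, 11) + (33, 40). λ = (40 - 11)/(33 - 34) ≡ 29/40 mod 41. 40⁻¹ ≡ 40 (mod 41), so λ ≡ 12.
  x = λ² - 34 - 33 = 144 - 67 ≡ 36; y = λ·(34 - 36) - 11 ≡ 6. → (36, 6)
3G = (36, 6).
Next 3H:
Repeated addition: build up to 3H.
2H: tangent at (38, 35): λ = (3·38² + 33)/(2·35) ≡ 19/29. 29⁻¹ ≡ 17 (mod 41) since 29·17 = 493 ≡ 1, so λ ≡ 19·17 ≡ 36.
  x = λ² - 38 - 38 = 1296 - 76 ≡ 31; y = λ·(38 - 31) - 35 ≡ 12. → (31, 12)
3H: (31, 12) + (38, 35). λ = (35 - 12)/(38 - 31) ≡ 23/7 mod 41. 7⁻¹ ≡ 6 (mod 41), so λ ≡ 15.
  x = λ² - 31 - 38 = 225 - 69 ≡ 33; y = λ·(31 - 33) - 12 ≡ 40. → (33, 40)
3H = (33, 40).
Finally 3G + 3H:
(36, 6) + (33, 40). λ = (40 - 6)/(33 - 36) ≡ 34/38 mod 41. 38⁻¹ ≡ 27 (mod 41), so λ ≡ 16.
  x = λ² - 36 - 33 = 256 - 69 ≡ 23; y = λ·(36 - 23) - 6 ≡ 38. → (23, 38)

(23, 38)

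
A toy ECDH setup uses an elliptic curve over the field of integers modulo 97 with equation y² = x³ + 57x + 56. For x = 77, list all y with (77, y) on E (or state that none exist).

x³ + 57x + 56 = 460978 ≡ 34 (mod 97).
34 is a non-residue mod 97; no y exists.

none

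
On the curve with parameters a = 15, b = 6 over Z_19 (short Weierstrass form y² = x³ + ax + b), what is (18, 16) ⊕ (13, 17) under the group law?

(18, 16) + (13, 17). λ = (17 - 16)/(13 - 18) ≡ 1/14 mod 19. 14⁻¹ ≡ 15 (mod 19) since 14·15 = 210 ≡ 1, so λ ≡ 15.
  x = λ² - 18 - 13 = 225 - 31 ≡ 4; y = λ·(18 - 4) - 16 ≡ 4. → (4, 4)

(4, 4)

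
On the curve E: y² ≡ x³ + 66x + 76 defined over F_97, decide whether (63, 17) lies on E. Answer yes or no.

y² = 17² ≡ 95; x³ + 66x + 76 = 254281 ≡ 44 (mod 97). 95 ≠ 44.

no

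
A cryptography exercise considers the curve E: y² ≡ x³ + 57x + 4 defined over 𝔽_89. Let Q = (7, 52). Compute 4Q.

(0, 2)

Repeated addition: build up to 4Q.
2Q: tangent at (7, 52): λ = (3·7² + 57)/(2·52) ≡ 26/15. 15⁻¹ ≡ 6 (mod 89), so λ ≡ 26·6 ≡ 67.
  x = λ² - 7 - 7 = 4489 - 14 ≡ 25; y = λ·(7 - 25) - 52 ≡ 77. → (25, 77)
3Q: (25, 77) + (7, 52). λ = (52 - 77)/(7 - 25) ≡ 64/71 mod 89. 71⁻¹ ≡ 84 (mod 89) since 71·84 = 5964 ≡ 1, so λ ≡ 36.
  x = λ² - 25 - 7 = 1296 - 32 ≡ 18; y = λ·(25 - 18) - 77 ≡ 86. → (18, 86)
4Q: (18, 86) + (7, 52). λ = (52 - 86)/(7 - 18) ≡ 55/78 mod 89. 78⁻¹ ≡ 8 (mod 89) since 78·8 = 624 ≡ 1, so λ ≡ 84.
  x = λ² - 18 - 7 = 7056 - 25 ≡ 0; y = λ·(18 - 0) - 86 ≡ 2. → (0, 2)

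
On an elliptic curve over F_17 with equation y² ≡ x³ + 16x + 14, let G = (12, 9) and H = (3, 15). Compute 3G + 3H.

(15, 5)

First 3G:
Repeated addition: build up to 3G.
2G: tangent at (12, 9): λ = (3·12² + 16)/(2·9) ≡ 6/1. 1⁻¹ ≡ 1 (mod 17), so λ ≡ 6·1 ≡ 6.
  x = λ² - 12 - 12 = 36 - 24 ≡ 12; y = λ·(12 - 12) - 9 ≡ 8. → (12, 8)
3G: (12, 8) + (12, 9): same x and y₁ ≡ -y₂, so the sum is O.
3G = O.
Next 3H:
Repeated addition: build up to 3H.
2H: tangent at (3, 15): λ = (3·3² + 16)/(2·15) ≡ 9/13. 13⁻¹ ≡ 4 (mod 17), so λ ≡ 9·4 ≡ 2.
  x = λ² - 3 - 3 = 4 - 6 ≡ 15; y = λ·(3 - 15) - 15 ≡ 12. → (15, 12)
3H: (15, 12) + (3, 15). λ = (15 - 12)/(3 - 15) ≡ 3/5 mod 17. 5⁻¹ ≡ 7 (mod 17) since 5·7 = 35 ≡ 1, so λ ≡ 4.
  x = λ² - 15 - 3 = 16 - 18 ≡ 15; y = λ·(15 - 15) - 12 ≡ 5. → (15, 5)
3H = (15, 5).
Finally 3G + 3H:
O + (15, 5) = (15, 5) (identity).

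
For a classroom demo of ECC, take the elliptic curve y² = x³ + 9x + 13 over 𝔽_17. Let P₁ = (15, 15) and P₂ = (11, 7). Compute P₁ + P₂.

(12, 8)

(15, 15) + (11, 7). λ = (7 - 15)/(11 - 15) ≡ 9/13 mod 17. 13⁻¹ ≡ 4 (mod 17) since 13·4 = 52 ≡ 1, so λ ≡ 2.
  x = λ² - 15 - 11 = 4 - 26 ≡ 12; y = λ·(15 - 12) - 15 ≡ 8. → (12, 8)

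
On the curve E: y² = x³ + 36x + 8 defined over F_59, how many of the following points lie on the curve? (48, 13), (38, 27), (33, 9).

(48, 13): 13² ≡ 51, rhs ≡ 51 → on.
(38, 27): 27² ≡ 21, rhs ≡ 21 → on.
(33, 9): 9² ≡ 22, rhs ≡ 22 → on.

3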